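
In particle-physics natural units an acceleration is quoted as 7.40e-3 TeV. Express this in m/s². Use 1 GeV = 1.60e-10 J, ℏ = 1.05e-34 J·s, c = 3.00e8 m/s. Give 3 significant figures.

Acceleration is [L]/[T]² = c·[E]/ℏ.
1 GeV → c/ℏ × (1 GeV in J) = 4.57e32 m/s².
Convert the energy scale: 7.40e-3 TeV = 7.40 GeV.
Result: 7.40 × 4.57e32 = 3.38e33 m/s².

3.38e33 m/s²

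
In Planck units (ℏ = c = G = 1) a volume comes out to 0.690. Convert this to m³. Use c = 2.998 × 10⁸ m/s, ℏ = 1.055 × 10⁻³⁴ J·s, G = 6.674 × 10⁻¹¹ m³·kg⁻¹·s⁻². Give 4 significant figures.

2.915 × 10⁻¹⁰⁵ m³

One Planck volume: V_P = (ℏG/c³)^(3/2) = 4.224 × 10⁻¹⁰⁵ m³.
0.690 × 4.224 × 10⁻¹⁰⁵ m³ = 2.915 × 10⁻¹⁰⁵ m³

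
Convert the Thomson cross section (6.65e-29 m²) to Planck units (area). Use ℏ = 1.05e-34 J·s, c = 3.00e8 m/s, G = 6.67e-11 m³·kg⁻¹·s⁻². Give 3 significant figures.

Planck area: A_P = ℏG/c³ = 2.59e-70 m².
6.65e-29 / 2.59e-70 = 2.56e41

2.56e41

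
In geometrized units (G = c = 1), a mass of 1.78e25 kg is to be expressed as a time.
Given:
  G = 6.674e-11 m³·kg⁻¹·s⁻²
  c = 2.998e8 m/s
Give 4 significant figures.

4.409e-11 s

Mass → time via G/c³.
1.78e25 kg × (G/c³) = 4.409e-11 s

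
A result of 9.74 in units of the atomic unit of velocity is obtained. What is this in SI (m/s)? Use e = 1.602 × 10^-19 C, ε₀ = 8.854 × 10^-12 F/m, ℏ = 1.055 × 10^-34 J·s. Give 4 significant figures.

2.130 × 10^7 m/s

One atomic unit of velocity: v_au = e²/(4πε₀ℏ) = 2.186 × 10^6 m/s.
9.74 × 2.186 × 10^6 m/s = 2.130 × 10^7 m/s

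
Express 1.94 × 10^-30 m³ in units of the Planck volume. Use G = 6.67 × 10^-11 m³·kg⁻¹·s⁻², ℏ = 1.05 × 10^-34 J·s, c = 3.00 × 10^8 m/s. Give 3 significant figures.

4.64 × 10^74

Planck volume: V_P = (ℏG/c³)^(3/2) = 4.18 × 10^-105 m³.
1.94 × 10^-30 / 4.18 × 10^-105 = 4.64 × 10^74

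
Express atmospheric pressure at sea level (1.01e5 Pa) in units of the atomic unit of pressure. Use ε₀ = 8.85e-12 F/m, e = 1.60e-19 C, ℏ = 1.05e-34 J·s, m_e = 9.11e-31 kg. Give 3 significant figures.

3.35e-9

atomic unit of pressure: P_au = E_h/a₀³ = m_e⁴e¹⁰/((4πε₀)⁵ℏ⁸) = 3.01e13 Pa.
1.01e5 / 3.01e13 = 3.35e-9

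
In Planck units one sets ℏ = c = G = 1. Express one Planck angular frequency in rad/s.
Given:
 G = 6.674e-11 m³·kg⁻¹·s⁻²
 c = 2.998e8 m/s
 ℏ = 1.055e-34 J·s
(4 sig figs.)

1.855e43 rad/s

ω_P = √(c⁵/(ℏG))
  = √(3.440e86)
  = 1.855e43 rad/s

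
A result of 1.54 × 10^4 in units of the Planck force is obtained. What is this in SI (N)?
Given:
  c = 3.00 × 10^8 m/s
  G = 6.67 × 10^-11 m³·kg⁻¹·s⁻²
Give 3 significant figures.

One Planck force: F_P = c⁴/G = 1.21 × 10^44 N.
1.54 × 10^4 × 1.21 × 10^44 N = 1.87 × 10^48 N

1.87 × 10^48 N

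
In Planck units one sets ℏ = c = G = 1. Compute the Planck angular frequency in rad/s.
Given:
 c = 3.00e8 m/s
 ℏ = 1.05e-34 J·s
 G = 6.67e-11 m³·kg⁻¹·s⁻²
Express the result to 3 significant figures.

ω_P = √(c⁵/(ℏG))
  = √(3.47e86)
  = 1.86e43 rad/s

1.86e43 rad/s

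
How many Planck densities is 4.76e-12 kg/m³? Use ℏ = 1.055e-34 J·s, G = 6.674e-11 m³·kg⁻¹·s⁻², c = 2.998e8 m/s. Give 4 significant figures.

9.236e-109

Planck density: ρ_P = c⁵/(ℏG²) = 5.154e96 kg/m³.
4.76e-12 / 5.154e96 = 9.236e-109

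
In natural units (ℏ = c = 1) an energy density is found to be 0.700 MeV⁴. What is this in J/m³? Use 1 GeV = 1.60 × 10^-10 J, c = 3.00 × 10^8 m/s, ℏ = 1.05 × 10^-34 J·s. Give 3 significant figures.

[E]/[L]³ = [E]⁴/(ℏc)³; restore (ℏc)⁻³.
1 GeV⁴ → 1/(ℏc)³ × (1 GeV in J)⁴ = 2.10 × 10^37 J/m³.
Convert the energy scale: 0.700 MeV⁴ = 7.00 × 10^-13 GeV⁴.
Result: 7.00 × 10^-13 × 2.10 × 10^37 = 1.47 × 10^25 J/m³.

1.47 × 10^25 J/m³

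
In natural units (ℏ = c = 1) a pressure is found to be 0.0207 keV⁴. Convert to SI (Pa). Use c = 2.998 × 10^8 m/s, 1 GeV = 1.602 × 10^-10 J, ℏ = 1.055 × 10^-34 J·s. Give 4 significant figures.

Pressure is [E]/[L]³ = [E]⁴/(ℏc)³.
1 GeV⁴ → 1/(ℏc)³ × (1 GeV in J)⁴ = 2.082 × 10^37 Pa.
Convert the energy scale: 0.0207 keV⁴ = 2.07 × 10^-26 GeV⁴.
Result: 2.07 × 10^-26 × 2.082 × 10^37 = 4.309 × 10^11 Pa.

4.309 × 10^11 Pa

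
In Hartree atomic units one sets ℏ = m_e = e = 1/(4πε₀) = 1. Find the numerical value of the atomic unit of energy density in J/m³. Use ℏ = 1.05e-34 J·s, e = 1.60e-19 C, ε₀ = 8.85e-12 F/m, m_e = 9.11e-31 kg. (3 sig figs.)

u_au = E_h/a₀³ = m_e⁴e¹⁰/((4πε₀)⁵ℏ⁸)
E_h = 4.38e-18 J
a₀ = 5.26e-11 m
E_h/a₀³ = 3.01e13 J/m³

3.01e13 J/m³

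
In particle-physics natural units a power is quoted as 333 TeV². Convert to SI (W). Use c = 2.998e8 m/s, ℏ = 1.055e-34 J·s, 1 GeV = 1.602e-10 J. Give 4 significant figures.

8.101e22 W

Power is [E]/[T] = [E]²/ℏ.
1 GeV² → 1/ℏ × (1 GeV in J)² = 2.433e14 W.
Convert the energy scale: 333 TeV² = 3.33e8 GeV².
Result: 3.33e8 × 2.433e14 = 8.101e22 W.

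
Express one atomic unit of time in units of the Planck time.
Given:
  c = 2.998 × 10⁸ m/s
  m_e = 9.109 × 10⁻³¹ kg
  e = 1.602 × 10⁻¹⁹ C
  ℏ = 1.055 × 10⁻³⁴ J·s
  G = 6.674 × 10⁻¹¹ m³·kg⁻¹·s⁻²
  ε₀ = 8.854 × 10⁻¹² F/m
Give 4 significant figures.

atomic unit of time: τ_au = (4πε₀)²ℏ³/(m_e e⁴) = 2.423 × 10⁻¹⁷ s
Planck time: t_P = √(ℏG/c⁵) = 5.392 × 10⁻⁴⁴ s
ratio = 2.423 × 10⁻¹⁷ / 5.392 × 10⁻⁴⁴ = 4.494 × 10²⁶

4.494 × 10²⁶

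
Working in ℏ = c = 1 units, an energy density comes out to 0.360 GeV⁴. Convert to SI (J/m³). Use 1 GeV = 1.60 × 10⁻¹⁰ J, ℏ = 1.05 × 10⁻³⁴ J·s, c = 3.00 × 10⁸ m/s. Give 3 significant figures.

7.55 × 10³⁶ J/m³

[E]/[L]³ = [E]⁴/(ℏc)³; restore (ℏc)⁻³.
1 GeV⁴ → 1/(ℏc)³ × (1 GeV in J)⁴ = 2.10 × 10³⁷ J/m³.
Result: 0.360 × 2.10 × 10³⁷ = 7.55 × 10³⁶ J/m³.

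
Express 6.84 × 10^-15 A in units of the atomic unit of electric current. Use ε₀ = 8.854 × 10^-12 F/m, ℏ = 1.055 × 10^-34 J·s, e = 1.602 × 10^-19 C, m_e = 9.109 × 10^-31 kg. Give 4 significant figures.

1.034 × 10^-12

atomic unit of electric current: I_au = e E_h/ℏ = m_e e⁵/((4πε₀)²ℏ³) = 6.612 × 10^-3 A.
6.84 × 10^-15 / 6.612 × 10^-3 = 1.034 × 10^-12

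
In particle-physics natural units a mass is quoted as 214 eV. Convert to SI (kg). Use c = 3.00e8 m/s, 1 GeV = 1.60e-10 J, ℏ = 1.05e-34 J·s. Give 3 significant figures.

Mass is [E]/c²; divide by c².
1 GeV → 1/c² × (1 GeV in J) = 1.78e-27 kg.
Convert the energy scale: 214 eV = 2.14e-7 GeV.
Result: 2.14e-7 × 1.78e-27 = 3.80e-34 kg.

3.80e-34 kg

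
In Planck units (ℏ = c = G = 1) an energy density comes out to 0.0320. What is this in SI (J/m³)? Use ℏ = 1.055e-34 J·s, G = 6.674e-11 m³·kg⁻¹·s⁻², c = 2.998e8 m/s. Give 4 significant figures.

1.482e112 J/m³

One Planck energy density: u_P = c⁷/(ℏG²) = 4.632e113 J/m³.
0.0320 × 4.632e113 J/m³ = 1.482e112 J/m³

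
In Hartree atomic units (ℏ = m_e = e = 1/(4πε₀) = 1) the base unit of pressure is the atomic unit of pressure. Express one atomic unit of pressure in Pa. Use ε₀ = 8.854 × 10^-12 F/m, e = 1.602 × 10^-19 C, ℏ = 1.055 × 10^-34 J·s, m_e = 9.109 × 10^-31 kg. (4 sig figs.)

2.929 × 10^13 Pa

P_au = E_h/a₀³ = m_e⁴e¹⁰/((4πε₀)⁵ℏ⁸)
E_h = 4.354 × 10^-18 J
a₀ = 5.297 × 10^-11 m
E_h/a₀³ = 2.929 × 10^13 Pa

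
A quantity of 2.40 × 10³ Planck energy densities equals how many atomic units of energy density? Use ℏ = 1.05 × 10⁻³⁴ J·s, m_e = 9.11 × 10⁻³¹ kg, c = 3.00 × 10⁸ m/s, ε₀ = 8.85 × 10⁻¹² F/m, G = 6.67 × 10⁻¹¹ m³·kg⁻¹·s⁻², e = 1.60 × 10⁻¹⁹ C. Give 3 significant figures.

3.73 × 10¹⁰³

Planck energy density: u_P = c⁷/(ℏG²) = 4.68 × 10¹¹³ J/m³
atomic unit of energy density: u_au = E_h/a₀³ = m_e⁴e¹⁰/((4πε₀)⁵ℏ⁸) = 3.01 × 10¹³ J/m³
2.40 × 10³ × 4.68 × 10¹¹³ / 3.01 × 10¹³ = 3.73 × 10¹⁰³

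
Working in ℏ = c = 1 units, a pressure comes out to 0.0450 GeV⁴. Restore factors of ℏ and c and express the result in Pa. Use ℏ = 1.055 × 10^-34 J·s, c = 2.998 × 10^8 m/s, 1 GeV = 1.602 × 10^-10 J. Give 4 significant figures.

Pressure is [E]/[L]³ = [E]⁴/(ℏc)³.
1 GeV⁴ → 1/(ℏc)³ × (1 GeV in J)⁴ = 2.082 × 10^37 Pa.
Result: 0.0450 × 2.082 × 10^37 = 9.367 × 10^35 Pa.

9.367 × 10^35 Pa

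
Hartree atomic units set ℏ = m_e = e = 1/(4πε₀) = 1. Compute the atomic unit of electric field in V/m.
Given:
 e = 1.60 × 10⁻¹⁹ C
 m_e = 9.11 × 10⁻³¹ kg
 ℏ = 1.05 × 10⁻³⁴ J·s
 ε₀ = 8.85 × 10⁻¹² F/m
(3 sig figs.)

5.20 × 10¹¹ V/m

From ℏ = m_e = e = 1/(4πε₀) = 1 the electric field scale is E_au = E_h/(e a₀) = m_e²e⁵/((4πε₀)³ℏ⁴).
E_h = 4.38 × 10⁻¹⁸ J
a₀ = 5.26 × 10⁻¹¹ m
E_h/(e·a₀) = 5.20 × 10¹¹ V/m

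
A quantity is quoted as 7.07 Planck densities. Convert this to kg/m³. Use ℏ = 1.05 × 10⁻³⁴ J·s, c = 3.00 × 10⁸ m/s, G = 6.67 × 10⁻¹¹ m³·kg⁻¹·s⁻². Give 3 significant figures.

3.68 × 10⁹⁷ kg/m³

One Planck density: ρ_P = c⁵/(ℏG²) = 5.20 × 10⁹⁶ kg/m³.
7.07 × 5.20 × 10⁹⁶ kg/m³ = 3.68 × 10⁹⁷ kg/m³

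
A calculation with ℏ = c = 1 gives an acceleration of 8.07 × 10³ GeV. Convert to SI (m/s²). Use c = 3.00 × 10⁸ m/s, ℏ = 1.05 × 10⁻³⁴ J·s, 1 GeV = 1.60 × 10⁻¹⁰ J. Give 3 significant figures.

3.69 × 10³⁶ m/s²

Acceleration is [L]/[T]² = c·[E]/ℏ.
1 GeV → c/ℏ × (1 GeV in J) = 4.57 × 10³² m/s².
Result: 8.07 × 10³ × 4.57 × 10³² = 3.69 × 10³⁶ m/s².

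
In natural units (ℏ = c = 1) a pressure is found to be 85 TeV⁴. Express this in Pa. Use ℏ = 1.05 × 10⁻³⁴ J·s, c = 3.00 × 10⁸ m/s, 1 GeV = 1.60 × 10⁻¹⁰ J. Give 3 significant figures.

1.78 × 10⁵¹ Pa

Pressure is [E]/[L]³ = [E]⁴/(ℏc)³.
1 GeV⁴ → 1/(ℏc)³ × (1 GeV in J)⁴ = 2.10 × 10³⁷ Pa.
Convert the energy scale: 85 TeV⁴ = 8.50 × 10¹³ GeV⁴.
Result: 8.50 × 10¹³ × 2.10 × 10³⁷ = 1.78 × 10⁵¹ Pa.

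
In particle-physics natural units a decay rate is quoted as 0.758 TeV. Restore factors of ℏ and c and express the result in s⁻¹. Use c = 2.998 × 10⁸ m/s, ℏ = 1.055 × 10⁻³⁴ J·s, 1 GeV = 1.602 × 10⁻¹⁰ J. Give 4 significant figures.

A rate is [E]/ℏ; divide by ℏ.
1 GeV → 1/ℏ × (1 GeV in J) = 1.518 × 10²⁴ s⁻¹.
Convert the energy scale: 0.758 TeV = 758 GeV.
Result: 758 × 1.518 × 10²⁴ = 1.151 × 10²⁷ s⁻¹.

1.151 × 10²⁷ s⁻¹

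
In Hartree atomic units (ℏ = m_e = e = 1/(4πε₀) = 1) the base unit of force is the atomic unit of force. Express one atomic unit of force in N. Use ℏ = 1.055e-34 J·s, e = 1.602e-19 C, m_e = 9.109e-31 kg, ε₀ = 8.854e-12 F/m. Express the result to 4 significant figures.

F_au = E_h/a₀ = m_e²e⁶/((4πε₀)³ℏ⁴)
E_h = 4.354e-18 J
a₀ = 5.297e-11 m
E_h/a₀ = 8.220e-8 N

8.220e-8 N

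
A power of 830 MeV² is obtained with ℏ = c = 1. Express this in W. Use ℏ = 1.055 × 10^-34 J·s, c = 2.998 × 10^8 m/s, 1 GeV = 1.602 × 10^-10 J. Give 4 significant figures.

2.019 × 10^11 W

Power is [E]/[T] = [E]²/ℏ.
1 GeV² → 1/ℏ × (1 GeV in J)² = 2.433 × 10^14 W.
Convert the energy scale: 830 MeV² = 8.30 × 10^-4 GeV².
Result: 8.30 × 10^-4 × 2.433 × 10^14 = 2.019 × 10^11 W.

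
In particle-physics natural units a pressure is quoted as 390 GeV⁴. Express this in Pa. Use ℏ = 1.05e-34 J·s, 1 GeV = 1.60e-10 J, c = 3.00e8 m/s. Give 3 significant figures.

8.18e39 Pa

Pressure is [E]/[L]³ = [E]⁴/(ℏc)³.
1 GeV⁴ → 1/(ℏc)³ × (1 GeV in J)⁴ = 2.10e37 Pa.
Result: 390 × 2.10e37 = 8.18e39 Pa.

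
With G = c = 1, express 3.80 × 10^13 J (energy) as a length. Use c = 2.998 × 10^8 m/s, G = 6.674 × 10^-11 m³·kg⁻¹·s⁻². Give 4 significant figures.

3.139 × 10^-31 m

Energy → length via G/c⁴.
3.80 × 10^13 J × (G/c⁴) = 3.139 × 10^-31 m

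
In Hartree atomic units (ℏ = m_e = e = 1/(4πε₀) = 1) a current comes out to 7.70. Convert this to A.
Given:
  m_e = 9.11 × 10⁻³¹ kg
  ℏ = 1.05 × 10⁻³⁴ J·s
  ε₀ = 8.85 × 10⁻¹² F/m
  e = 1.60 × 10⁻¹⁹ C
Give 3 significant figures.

0.0514 A

One atomic unit of electric current: I_au = e E_h/ℏ = m_e e⁵/((4πε₀)²ℏ³) = 6.67 × 10⁻³ A.
7.70 × 6.67 × 10⁻³ A = 0.0514 A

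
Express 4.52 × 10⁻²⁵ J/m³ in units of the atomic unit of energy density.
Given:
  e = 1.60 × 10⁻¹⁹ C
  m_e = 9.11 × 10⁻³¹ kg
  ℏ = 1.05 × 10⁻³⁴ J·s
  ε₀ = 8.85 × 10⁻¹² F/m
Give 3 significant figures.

atomic unit of energy density: u_au = E_h/a₀³ = m_e⁴e¹⁰/((4πε₀)⁵ℏ⁸) = 3.01 × 10¹³ J/m³.
4.52 × 10⁻²⁵ / 3.01 × 10¹³ = 1.50 × 10⁻³⁸

1.50 × 10⁻³⁸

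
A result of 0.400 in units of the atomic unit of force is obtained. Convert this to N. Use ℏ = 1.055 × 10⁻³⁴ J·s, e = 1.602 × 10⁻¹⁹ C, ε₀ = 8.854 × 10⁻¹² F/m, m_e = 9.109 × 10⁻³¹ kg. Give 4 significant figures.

3.288 × 10⁻⁸ N

One atomic unit of force: F_au = E_h/a₀ = m_e²e⁶/((4πε₀)³ℏ⁴) = 8.220 × 10⁻⁸ N.
0.400 × 8.220 × 10⁻⁸ N = 3.288 × 10⁻⁸ N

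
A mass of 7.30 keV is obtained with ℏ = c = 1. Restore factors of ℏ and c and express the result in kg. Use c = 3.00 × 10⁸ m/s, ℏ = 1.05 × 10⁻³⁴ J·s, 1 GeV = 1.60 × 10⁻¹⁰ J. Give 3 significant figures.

Mass is [E]/c²; divide by c².
1 GeV → 1/c² × (1 GeV in J) = 1.78 × 10⁻²⁷ kg.
Convert the energy scale: 7.30 keV = 7.30 × 10⁻⁶ GeV.
Result: 7.30 × 10⁻⁶ × 1.78 × 10⁻²⁷ = 1.30 × 10⁻³² kg.

1.30 × 10⁻³² kg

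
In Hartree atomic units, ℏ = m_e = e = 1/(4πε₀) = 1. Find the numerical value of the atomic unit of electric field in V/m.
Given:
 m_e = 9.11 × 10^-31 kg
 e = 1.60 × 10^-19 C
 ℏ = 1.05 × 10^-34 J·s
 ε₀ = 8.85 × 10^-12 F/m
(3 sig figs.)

5.20 × 10^11 V/m

From ℏ = m_e = e = 1/(4πε₀) = 1 the electric field scale is E_au = E_h/(e a₀) = m_e²e⁵/((4πε₀)³ℏ⁴).
E_h = 4.38 × 10^-18 J
a₀ = 5.26 × 10^-11 m
E_h/(e·a₀) = 5.20 × 10^11 V/m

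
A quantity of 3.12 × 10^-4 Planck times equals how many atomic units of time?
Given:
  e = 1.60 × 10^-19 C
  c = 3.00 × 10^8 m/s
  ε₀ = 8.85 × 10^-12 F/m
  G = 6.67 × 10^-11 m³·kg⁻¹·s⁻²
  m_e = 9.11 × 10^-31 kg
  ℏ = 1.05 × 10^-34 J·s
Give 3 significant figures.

6.98 × 10^-31

Planck time: t_P = √(ℏG/c⁵) = 5.37 × 10^-44 s
atomic unit of time: τ_au = (4πε₀)²ℏ³/(m_e e⁴) = 2.40 × 10^-17 s
3.12 × 10^-4 × 5.37 × 10^-44 / 2.40 × 10^-17 = 6.98 × 10^-31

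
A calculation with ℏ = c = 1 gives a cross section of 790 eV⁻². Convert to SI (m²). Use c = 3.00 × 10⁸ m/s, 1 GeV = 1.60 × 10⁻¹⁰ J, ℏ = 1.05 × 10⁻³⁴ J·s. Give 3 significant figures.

Area is [L]² = [E]⁻²·(ℏc)²; restore (ℏc)².
1 GeV⁻² → (ℏc)² × (1 GeV in J)⁻² = 3.88 × 10⁻³² m².
Convert the energy scale: 790 eV⁻² = 7.90 × 10²⁰ GeV⁻².
Result: 7.90 × 10²⁰ × 3.88 × 10⁻³² = 3.06 × 10⁻¹¹ m².

3.06 × 10⁻¹¹ m²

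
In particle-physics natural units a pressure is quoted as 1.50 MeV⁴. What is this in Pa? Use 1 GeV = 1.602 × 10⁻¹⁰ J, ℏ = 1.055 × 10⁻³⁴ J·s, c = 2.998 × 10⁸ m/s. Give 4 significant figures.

3.122 × 10²⁵ Pa

Pressure is [E]/[L]³ = [E]⁴/(ℏc)³.
1 GeV⁴ → 1/(ℏc)³ × (1 GeV in J)⁴ = 2.082 × 10³⁷ Pa.
Convert the energy scale: 1.50 MeV⁴ = 1.50 × 10⁻¹² GeV⁴.
Result: 1.50 × 10⁻¹² × 2.082 × 10³⁷ = 3.122 × 10²⁵ Pa.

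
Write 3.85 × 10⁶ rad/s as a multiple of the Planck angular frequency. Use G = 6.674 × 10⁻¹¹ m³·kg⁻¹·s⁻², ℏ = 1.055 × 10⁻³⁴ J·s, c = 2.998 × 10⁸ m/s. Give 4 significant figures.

Planck angular frequency: ω_P = √(c⁵/(ℏG)) = 1.855 × 10⁴³ rad/s.
3.85 × 10⁶ / 1.855 × 10⁴³ = 2.076 × 10⁻³⁷

2.076 × 10⁻³⁷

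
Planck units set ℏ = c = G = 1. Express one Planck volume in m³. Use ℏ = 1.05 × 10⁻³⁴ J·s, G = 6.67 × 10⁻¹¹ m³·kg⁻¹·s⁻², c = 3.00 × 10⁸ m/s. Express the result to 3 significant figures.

4.18 × 10⁻¹⁰⁵ m³

Dimensional analysis gives V_P = (ℏG/c³)^(3/2).
  = √(1.75 × 10⁻²⁰⁹)
  = 4.18 × 10⁻¹⁰⁵ m³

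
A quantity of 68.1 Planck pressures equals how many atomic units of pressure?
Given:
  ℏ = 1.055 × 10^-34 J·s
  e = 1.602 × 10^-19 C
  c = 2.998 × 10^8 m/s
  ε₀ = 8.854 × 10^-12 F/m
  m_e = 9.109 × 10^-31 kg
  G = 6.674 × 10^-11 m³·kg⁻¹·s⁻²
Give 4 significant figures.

1.077 × 10^102

Planck pressure: p_P = c⁷/(ℏG²) = 4.632 × 10^113 Pa
atomic unit of pressure: P_au = E_h/a₀³ = m_e⁴e¹⁰/((4πε₀)⁵ℏ⁸) = 2.929 × 10^13 Pa
68.1 × 4.632 × 10^113 / 2.929 × 10^13 = 1.077 × 10^102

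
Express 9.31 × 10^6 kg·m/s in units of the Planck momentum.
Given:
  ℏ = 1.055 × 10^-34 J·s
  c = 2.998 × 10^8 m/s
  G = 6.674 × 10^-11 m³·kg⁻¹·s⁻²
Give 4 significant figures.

1.426 × 10^6

Planck momentum: p_P = √(ℏc³/G) = 6.527 kg·m/s.
9.31 × 10^6 / 6.527 = 1.426 × 10^6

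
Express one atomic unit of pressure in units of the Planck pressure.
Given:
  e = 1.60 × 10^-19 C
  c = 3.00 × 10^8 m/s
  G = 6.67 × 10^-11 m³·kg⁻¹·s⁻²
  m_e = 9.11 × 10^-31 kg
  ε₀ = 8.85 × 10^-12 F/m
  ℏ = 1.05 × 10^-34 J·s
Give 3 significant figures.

6.44 × 10^-101

atomic unit of pressure: P_au = E_h/a₀³ = m_e⁴e¹⁰/((4πε₀)⁵ℏ⁸) = 3.01 × 10^13 Pa
Planck pressure: p_P = c⁷/(ℏG²) = 4.68 × 10^113 Pa
ratio = 3.01 × 10^13 / 4.68 × 10^113 = 6.44 × 10^-101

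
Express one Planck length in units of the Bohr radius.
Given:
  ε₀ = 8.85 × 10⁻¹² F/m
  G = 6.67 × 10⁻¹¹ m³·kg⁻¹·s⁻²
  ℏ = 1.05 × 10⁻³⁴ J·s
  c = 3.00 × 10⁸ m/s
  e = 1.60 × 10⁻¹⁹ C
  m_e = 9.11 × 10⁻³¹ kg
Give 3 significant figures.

3.06 × 10⁻²⁵

Planck length: ℓ_P = √(ℏG/c³) = 1.61 × 10⁻³⁵ m
Bohr radius: a₀ = 4πε₀ℏ²/(m_e e²) = 5.26 × 10⁻¹¹ m
ratio = 1.61 × 10⁻³⁵ / 5.26 × 10⁻¹¹ = 3.06 × 10⁻²⁵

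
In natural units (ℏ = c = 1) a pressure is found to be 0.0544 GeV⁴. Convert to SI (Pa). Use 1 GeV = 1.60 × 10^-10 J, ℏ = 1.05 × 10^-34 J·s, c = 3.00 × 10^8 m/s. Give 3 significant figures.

Pressure is [E]/[L]³ = [E]⁴/(ℏc)³.
1 GeV⁴ → 1/(ℏc)³ × (1 GeV in J)⁴ = 2.10 × 10^37 Pa.
Result: 0.0544 × 2.10 × 10^37 = 1.14 × 10^36 Pa.

1.14 × 10^36 Pa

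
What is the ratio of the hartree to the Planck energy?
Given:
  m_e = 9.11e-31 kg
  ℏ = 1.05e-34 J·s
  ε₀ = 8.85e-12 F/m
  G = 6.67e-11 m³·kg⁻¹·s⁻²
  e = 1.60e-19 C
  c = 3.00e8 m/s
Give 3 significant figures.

hartree: E_h = m_e e⁴/(4πε₀ℏ)² = 4.38e-18 J
Planck energy: E_P = √(ℏc⁵/G) = 1.96e9 J
ratio = 4.38e-18 / 1.96e9 = 2.24e-27

2.24e-27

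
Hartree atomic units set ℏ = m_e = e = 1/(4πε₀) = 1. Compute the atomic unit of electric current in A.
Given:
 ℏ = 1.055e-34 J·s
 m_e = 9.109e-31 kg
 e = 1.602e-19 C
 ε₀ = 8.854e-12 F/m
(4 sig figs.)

From ℏ = m_e = e = 1/(4πε₀) = 1 the current scale is I_au = e E_h/ℏ = m_e e⁵/((4πε₀)²ℏ³).
E_h = 4.354e-18 J
e·E_h/ℏ = 6.612e-3 A

6.612e-3 A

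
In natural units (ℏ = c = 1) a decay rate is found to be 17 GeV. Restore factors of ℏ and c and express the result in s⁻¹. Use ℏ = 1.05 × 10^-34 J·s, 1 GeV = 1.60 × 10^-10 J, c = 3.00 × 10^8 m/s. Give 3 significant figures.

2.59 × 10^25 s⁻¹

A rate is [E]/ℏ; divide by ℏ.
1 GeV → 1/ℏ × (1 GeV in J) = 1.52 × 10^24 s⁻¹.
Result: 17 × 1.52 × 10^24 = 2.59 × 10^25 s⁻¹.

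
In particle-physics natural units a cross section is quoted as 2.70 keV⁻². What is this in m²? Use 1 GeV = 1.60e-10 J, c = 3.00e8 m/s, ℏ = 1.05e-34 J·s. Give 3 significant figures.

Area is [L]² = [E]⁻²·(ℏc)²; restore (ℏc)².
1 GeV⁻² → (ℏc)² × (1 GeV in J)⁻² = 3.88e-32 m².
Convert the energy scale: 2.70 keV⁻² = 2.70e12 GeV⁻².
Result: 2.70e12 × 3.88e-32 = 1.05e-19 m².

1.05e-19 m²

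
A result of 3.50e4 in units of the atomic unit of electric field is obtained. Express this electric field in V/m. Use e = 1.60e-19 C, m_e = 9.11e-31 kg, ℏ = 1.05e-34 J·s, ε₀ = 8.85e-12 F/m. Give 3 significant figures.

1.82e16 V/m

One atomic unit of electric field: E_au = E_h/(e a₀) = m_e²e⁵/((4πε₀)³ℏ⁴) = 5.20e11 V/m.
3.50e4 × 5.20e11 V/m = 1.82e16 V/m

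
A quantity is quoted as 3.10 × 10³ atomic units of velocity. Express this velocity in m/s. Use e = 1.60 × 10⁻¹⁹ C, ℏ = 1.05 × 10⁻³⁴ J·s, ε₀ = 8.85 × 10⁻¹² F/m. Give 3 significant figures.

One atomic unit of velocity: v_au = e²/(4πε₀ℏ) = 2.19 × 10⁶ m/s.
3.10 × 10³ × 2.19 × 10⁶ m/s = 6.80 × 10⁹ m/s

6.80 × 10⁹ m/s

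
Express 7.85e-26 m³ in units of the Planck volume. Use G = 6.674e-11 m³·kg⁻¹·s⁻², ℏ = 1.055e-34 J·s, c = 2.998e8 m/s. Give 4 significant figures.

Planck volume: V_P = (ℏG/c³)^(3/2) = 4.224e-105 m³.
7.85e-26 / 4.224e-105 = 1.858e79

1.858e79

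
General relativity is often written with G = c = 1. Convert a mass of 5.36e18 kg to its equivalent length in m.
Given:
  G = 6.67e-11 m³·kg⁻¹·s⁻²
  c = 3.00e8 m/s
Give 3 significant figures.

3.97e-9 m

In G = c = 1 units mass has dimensions of length; the conversion factor is G/c².
5.36e18 kg × (G/c²) = 3.97e-9 m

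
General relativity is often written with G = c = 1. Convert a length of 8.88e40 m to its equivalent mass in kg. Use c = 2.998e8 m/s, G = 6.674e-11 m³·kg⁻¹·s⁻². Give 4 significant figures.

1.196e68 kg

Length → mass via c²/G.
8.88e40 m × (c²/G) = 1.196e68 kg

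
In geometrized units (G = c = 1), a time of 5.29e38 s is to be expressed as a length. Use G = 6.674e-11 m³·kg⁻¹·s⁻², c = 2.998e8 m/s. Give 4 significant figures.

1.586e47 m

Time → length via c.
5.29e38 s × (c) = 1.586e47 m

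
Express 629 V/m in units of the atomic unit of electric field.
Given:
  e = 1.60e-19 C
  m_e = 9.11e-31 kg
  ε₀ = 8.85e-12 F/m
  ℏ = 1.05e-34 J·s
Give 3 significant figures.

1.21e-9

atomic unit of electric field: E_au = E_h/(e a₀) = m_e²e⁵/((4πε₀)³ℏ⁴) = 5.20e11 V/m.
629 / 5.20e11 = 1.21e-9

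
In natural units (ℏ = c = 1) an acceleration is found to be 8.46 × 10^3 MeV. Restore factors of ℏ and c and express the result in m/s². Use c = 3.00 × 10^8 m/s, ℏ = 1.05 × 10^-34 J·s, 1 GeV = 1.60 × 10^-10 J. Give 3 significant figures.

Acceleration is [L]/[T]² = c·[E]/ℏ.
1 GeV → c/ℏ × (1 GeV in J) = 4.57 × 10^32 m/s².
Convert the energy scale: 8.46 × 10^3 MeV = 8.46 GeV.
Result: 8.46 × 4.57 × 10^32 = 3.87 × 10^33 m/s².

3.87 × 10^33 m/s²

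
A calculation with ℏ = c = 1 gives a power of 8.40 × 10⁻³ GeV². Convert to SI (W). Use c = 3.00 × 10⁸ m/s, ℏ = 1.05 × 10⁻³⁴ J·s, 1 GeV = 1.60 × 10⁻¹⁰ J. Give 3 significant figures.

2.05 × 10¹² W

Power is [E]/[T] = [E]²/ℏ.
1 GeV² → 1/ℏ × (1 GeV in J)² = 2.44 × 10¹⁴ W.
Result: 8.40 × 10⁻³ × 2.44 × 10¹⁴ = 2.05 × 10¹² W.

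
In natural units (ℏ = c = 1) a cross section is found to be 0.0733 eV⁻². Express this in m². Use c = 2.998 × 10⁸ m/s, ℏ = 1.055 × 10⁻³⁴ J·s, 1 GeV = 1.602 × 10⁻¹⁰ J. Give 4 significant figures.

2.857 × 10⁻¹⁵ m²

Area is [L]² = [E]⁻²·(ℏc)²; restore (ℏc)².
1 GeV⁻² → (ℏc)² × (1 GeV in J)⁻² = 3.898 × 10⁻³² m².
Convert the energy scale: 0.0733 eV⁻² = 7.33 × 10¹⁶ GeV⁻².
Result: 7.33 × 10¹⁶ × 3.898 × 10⁻³² = 2.857 × 10⁻¹⁵ m².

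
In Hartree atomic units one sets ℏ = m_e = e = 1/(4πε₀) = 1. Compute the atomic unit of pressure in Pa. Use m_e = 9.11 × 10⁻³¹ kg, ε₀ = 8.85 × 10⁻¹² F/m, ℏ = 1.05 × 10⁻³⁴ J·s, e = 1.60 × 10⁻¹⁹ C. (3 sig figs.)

3.01 × 10¹³ Pa

P_au = E_h/a₀³ = m_e⁴e¹⁰/((4πε₀)⁵ℏ⁸)
E_h = 4.38 × 10⁻¹⁸ J
a₀ = 5.26 × 10⁻¹¹ m
E_h/a₀³ = 3.01 × 10¹³ Pa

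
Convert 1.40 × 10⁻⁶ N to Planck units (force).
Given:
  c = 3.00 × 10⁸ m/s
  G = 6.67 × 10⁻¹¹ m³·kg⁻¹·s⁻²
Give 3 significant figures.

Planck force: F_P = c⁴/G = 1.21 × 10⁴⁴ N.
1.40 × 10⁻⁶ / 1.21 × 10⁴⁴ = 1.15 × 10⁻⁵⁰

1.15 × 10⁻⁵⁰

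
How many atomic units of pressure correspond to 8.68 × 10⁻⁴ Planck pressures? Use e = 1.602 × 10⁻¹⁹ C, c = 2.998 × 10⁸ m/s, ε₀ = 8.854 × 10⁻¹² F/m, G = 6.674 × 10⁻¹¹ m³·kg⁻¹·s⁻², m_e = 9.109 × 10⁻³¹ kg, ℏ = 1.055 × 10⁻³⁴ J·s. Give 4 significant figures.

Planck pressure: p_P = c⁷/(ℏG²) = 4.632 × 10¹¹³ Pa
atomic unit of pressure: P_au = E_h/a₀³ = m_e⁴e¹⁰/((4πε₀)⁵ℏ⁸) = 2.929 × 10¹³ Pa
8.68 × 10⁻⁴ × 4.632 × 10¹¹³ / 2.929 × 10¹³ = 1.373 × 10⁹⁷

1.373 × 10⁹⁷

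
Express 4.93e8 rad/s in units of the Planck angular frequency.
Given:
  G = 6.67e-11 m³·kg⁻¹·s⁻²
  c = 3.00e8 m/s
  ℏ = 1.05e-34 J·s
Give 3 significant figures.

Planck angular frequency: ω_P = √(c⁵/(ℏG)) = 1.86e43 rad/s.
4.93e8 / 1.86e43 = 2.65e-35

2.65e-35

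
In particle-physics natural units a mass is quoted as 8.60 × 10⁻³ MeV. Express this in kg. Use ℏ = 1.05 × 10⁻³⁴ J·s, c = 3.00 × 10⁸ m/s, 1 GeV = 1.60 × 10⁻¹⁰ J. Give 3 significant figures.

Mass is [E]/c²; divide by c².
1 GeV → 1/c² × (1 GeV in J) = 1.78 × 10⁻²⁷ kg.
Convert the energy scale: 8.60 × 10⁻³ MeV = 8.60 × 10⁻⁶ GeV.
Result: 8.60 × 10⁻⁶ × 1.78 × 10⁻²⁷ = 1.53 × 10⁻³² kg.

1.53 × 10⁻³² kg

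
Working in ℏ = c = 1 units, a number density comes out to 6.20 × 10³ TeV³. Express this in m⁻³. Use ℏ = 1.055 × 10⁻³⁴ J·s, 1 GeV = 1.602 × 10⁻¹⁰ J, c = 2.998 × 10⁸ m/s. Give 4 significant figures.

Number density is [L]⁻³ = [E]³/(ℏc)³.
1 GeV³ → 1/(ℏc)³ × (1 GeV in J)³ = 1.299 × 10⁴⁷ m⁻³.
Convert the energy scale: 6.20 × 10³ TeV³ = 6.20 × 10¹² GeV³.
Result: 6.20 × 10¹² × 1.299 × 10⁴⁷ = 8.056 × 10⁵⁹ m⁻³.

8.056 × 10⁵⁹ m⁻³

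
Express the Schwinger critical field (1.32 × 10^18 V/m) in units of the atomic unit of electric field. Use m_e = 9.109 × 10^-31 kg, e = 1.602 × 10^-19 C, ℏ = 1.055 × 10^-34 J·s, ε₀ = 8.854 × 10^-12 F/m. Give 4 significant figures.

2.573 × 10^6

atomic unit of electric field: E_au = E_h/(e a₀) = m_e²e⁵/((4πε₀)³ℏ⁴) = 5.131 × 10^11 V/m.
1.32 × 10^18 / 5.131 × 10^11 = 2.573 × 10^6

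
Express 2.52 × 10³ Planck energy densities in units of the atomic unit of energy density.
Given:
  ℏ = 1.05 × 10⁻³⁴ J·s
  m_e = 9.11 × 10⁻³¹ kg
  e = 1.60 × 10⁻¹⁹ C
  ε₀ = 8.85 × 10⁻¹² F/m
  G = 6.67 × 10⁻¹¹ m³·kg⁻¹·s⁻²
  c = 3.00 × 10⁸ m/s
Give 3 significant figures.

3.92 × 10¹⁰³

Planck energy density: u_P = c⁷/(ℏG²) = 4.68 × 10¹¹³ J/m³
atomic unit of energy density: u_au = E_h/a₀³ = m_e⁴e¹⁰/((4πε₀)⁵ℏ⁸) = 3.01 × 10¹³ J/m³
2.52 × 10³ × 4.68 × 10¹¹³ / 3.01 × 10¹³ = 3.92 × 10¹⁰³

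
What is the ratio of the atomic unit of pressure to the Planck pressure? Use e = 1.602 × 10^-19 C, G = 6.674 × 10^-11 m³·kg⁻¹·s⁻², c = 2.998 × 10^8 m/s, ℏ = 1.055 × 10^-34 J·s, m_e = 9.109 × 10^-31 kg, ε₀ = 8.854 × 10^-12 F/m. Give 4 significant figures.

atomic unit of pressure: P_au = E_h/a₀³ = m_e⁴e¹⁰/((4πε₀)⁵ℏ⁸) = 2.929 × 10^13 Pa
Planck pressure: p_P = c⁷/(ℏG²) = 4.632 × 10^113 Pa
ratio = 2.929 × 10^13 / 4.632 × 10^113 = 6.323 × 10^-101

6.323 × 10^-101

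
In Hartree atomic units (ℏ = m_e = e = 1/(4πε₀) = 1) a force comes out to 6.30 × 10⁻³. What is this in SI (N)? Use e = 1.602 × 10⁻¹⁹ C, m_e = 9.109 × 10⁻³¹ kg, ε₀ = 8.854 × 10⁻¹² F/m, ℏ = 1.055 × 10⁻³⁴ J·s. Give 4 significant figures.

One atomic unit of force: F_au = E_h/a₀ = m_e²e⁶/((4πε₀)³ℏ⁴) = 8.220 × 10⁻⁸ N.
6.30 × 10⁻³ × 8.220 × 10⁻⁸ N = 5.178 × 10⁻¹⁰ N

5.178 × 10⁻¹⁰ N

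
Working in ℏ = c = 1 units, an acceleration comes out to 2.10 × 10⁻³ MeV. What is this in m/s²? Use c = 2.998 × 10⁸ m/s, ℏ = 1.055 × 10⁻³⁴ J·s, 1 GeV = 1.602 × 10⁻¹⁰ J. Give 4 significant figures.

Acceleration is [L]/[T]² = c·[E]/ℏ.
1 GeV → c/ℏ × (1 GeV in J) = 4.552 × 10³² m/s².
Convert the energy scale: 2.10 × 10⁻³ MeV = 2.10 × 10⁻⁶ GeV.
Result: 2.10 × 10⁻⁶ × 4.552 × 10³² = 9.560 × 10²⁶ m/s².

9.560 × 10²⁶ m/s²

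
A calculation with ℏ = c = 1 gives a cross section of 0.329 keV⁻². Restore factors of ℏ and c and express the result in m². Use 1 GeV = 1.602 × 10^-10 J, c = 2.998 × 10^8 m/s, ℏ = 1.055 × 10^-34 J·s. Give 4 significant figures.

1.282 × 10^-20 m²

Area is [L]² = [E]⁻²·(ℏc)²; restore (ℏc)².
1 GeV⁻² → (ℏc)² × (1 GeV in J)⁻² = 3.898 × 10^-32 m².
Convert the energy scale: 0.329 keV⁻² = 3.29 × 10^11 GeV⁻².
Result: 3.29 × 10^11 × 3.898 × 10^-32 = 1.282 × 10^-20 m².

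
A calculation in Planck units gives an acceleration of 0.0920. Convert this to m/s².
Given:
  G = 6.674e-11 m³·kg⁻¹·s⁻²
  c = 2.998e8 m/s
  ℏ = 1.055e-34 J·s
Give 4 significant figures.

5.115e50 m/s²

One Planck acceleration: a_P = √(c⁷/(ℏG)) = 5.560e51 m/s².
0.0920 × 5.560e51 m/s² = 5.115e50 m/s²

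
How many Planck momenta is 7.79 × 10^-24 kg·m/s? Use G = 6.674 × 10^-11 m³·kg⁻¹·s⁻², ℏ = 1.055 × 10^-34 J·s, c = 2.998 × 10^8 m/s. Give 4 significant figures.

1.194 × 10^-24

Planck momentum: p_P = √(ℏc³/G) = 6.527 kg·m/s.
7.79 × 10^-24 / 6.527 = 1.194 × 10^-24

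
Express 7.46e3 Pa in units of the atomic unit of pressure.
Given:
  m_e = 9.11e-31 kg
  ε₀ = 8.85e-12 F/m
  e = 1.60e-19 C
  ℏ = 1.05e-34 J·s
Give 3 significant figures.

atomic unit of pressure: P_au = E_h/a₀³ = m_e⁴e¹⁰/((4πε₀)⁵ℏ⁸) = 3.01e13 Pa.
7.46e3 / 3.01e13 = 2.48e-10

2.48e-10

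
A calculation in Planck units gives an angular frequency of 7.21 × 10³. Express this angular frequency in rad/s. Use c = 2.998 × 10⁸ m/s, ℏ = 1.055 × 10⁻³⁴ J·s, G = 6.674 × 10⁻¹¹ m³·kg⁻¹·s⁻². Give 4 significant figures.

One Planck angular frequency: ω_P = √(c⁵/(ℏG)) = 1.855 × 10⁴³ rad/s.
7.21 × 10³ × 1.855 × 10⁴³ rad/s = 1.337 × 10⁴⁷ rad/s

1.337 × 10⁴⁷ rad/s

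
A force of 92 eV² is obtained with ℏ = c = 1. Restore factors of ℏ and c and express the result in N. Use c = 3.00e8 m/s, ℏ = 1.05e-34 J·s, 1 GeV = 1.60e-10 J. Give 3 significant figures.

7.48e-11 N

Force is [E]/[L] = [E]²/(ℏc); restore (ℏc)⁻¹.
1 GeV² → 1/(ℏc) × (1 GeV in J)² = 8.13e5 N.
Convert the energy scale: 92 eV² = 9.20e-17 GeV².
Result: 9.20e-17 × 8.13e5 = 7.48e-11 N.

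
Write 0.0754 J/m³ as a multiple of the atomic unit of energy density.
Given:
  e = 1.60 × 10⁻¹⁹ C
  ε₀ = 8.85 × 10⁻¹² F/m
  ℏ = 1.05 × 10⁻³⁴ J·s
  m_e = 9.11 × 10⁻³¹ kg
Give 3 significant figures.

atomic unit of energy density: u_au = E_h/a₀³ = m_e⁴e¹⁰/((4πε₀)⁵ℏ⁸) = 3.01 × 10¹³ J/m³.
0.0754 / 3.01 × 10¹³ = 2.50 × 10⁻¹⁵

2.50 × 10⁻¹⁵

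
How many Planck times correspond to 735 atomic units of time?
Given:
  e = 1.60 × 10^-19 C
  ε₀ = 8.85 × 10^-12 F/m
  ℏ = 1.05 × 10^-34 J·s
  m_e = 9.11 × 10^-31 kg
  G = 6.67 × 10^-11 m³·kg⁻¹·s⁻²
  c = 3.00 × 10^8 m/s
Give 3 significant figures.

3.28 × 10^29

atomic unit of time: τ_au = (4πε₀)²ℏ³/(m_e e⁴) = 2.40 × 10^-17 s
Planck time: t_P = √(ℏG/c⁵) = 5.37 × 10^-44 s
735 × 2.40 × 10^-17 / 5.37 × 10^-44 = 3.28 × 10^29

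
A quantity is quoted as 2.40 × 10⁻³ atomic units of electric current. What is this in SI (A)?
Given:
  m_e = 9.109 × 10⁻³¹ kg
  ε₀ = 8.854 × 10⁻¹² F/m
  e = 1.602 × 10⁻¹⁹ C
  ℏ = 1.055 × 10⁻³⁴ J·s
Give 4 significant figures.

One atomic unit of electric current: I_au = e E_h/ℏ = m_e e⁵/((4πε₀)²ℏ³) = 6.612 × 10⁻³ A.
2.40 × 10⁻³ × 6.612 × 10⁻³ A = 1.587 × 10⁻⁵ A

1.587 × 10⁻⁵ A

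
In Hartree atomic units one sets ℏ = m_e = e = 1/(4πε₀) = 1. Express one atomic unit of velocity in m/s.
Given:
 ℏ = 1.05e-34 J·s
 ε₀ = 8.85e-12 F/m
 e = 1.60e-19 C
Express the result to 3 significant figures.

v_au = e²/(4πε₀ℏ)
  = 2.56e-38 / 1.17e-44
  = 2.19e6 m/s

2.19e6 m/s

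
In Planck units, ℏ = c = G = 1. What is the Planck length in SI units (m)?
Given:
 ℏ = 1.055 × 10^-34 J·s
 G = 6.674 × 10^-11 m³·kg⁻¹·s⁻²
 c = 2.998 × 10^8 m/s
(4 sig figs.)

From ℏ = c = G = 1 the length scale is ℓ_P = √(ℏG/c³).
  = √(2.613 × 10^-70)
  = 1.616 × 10^-35 m

1.616 × 10^-35 m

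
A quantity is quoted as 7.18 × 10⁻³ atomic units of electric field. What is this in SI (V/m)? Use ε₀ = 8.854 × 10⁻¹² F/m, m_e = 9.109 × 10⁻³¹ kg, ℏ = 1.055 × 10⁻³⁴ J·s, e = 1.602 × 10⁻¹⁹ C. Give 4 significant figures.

3.684 × 10⁹ V/m

One atomic unit of electric field: E_au = E_h/(e a₀) = m_e²e⁵/((4πε₀)³ℏ⁴) = 5.131 × 10¹¹ V/m.
7.18 × 10⁻³ × 5.131 × 10¹¹ V/m = 3.684 × 10⁹ V/m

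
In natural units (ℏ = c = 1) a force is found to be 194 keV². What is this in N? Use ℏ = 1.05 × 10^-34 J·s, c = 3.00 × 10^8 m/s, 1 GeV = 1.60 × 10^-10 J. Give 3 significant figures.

Force is [E]/[L] = [E]²/(ℏc); restore (ℏc)⁻¹.
1 GeV² → 1/(ℏc) × (1 GeV in J)² = 8.13 × 10^5 N.
Convert the energy scale: 194 keV² = 1.94 × 10^-10 GeV².
Result: 1.94 × 10^-10 × 8.13 × 10^5 = 1.58 × 10^-4 N.

1.58 × 10^-4 N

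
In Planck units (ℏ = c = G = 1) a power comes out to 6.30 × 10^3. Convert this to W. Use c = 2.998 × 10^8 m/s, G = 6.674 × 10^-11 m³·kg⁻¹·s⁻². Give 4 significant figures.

One Planck power: P_P = c⁵/G = 3.629 × 10^52 W.
6.30 × 10^3 × 3.629 × 10^52 W = 2.286 × 10^56 W

2.286 × 10^56 W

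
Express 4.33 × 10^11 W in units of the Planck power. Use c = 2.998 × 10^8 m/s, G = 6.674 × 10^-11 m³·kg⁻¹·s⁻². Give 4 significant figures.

Planck power: P_P = c⁵/G = 3.629 × 10^52 W.
4.33 × 10^11 / 3.629 × 10^52 = 1.193 × 10^-41

1.193 × 10^-41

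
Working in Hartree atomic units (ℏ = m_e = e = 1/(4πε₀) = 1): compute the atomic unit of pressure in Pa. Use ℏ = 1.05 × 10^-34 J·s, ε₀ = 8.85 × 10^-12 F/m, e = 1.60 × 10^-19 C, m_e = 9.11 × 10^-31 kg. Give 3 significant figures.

The unique combination of the constants set to 1 with dimensions of pressure is P_au = E_h/a₀³ = m_e⁴e¹⁰/((4πε₀)⁵ℏ⁸).
E_h = 4.38 × 10^-18 J
a₀ = 5.26 × 10^-11 m
E_h/a₀³ = 3.01 × 10^13 Pa

3.01 × 10^13 Pa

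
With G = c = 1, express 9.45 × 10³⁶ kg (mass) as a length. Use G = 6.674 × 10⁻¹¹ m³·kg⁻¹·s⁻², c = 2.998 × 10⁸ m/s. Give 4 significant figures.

7.017 × 10⁹ m

In G = c = 1 units mass has dimensions of length; the conversion factor is G/c².
9.45 × 10³⁶ kg × (G/c²) = 7.017 × 10⁹ m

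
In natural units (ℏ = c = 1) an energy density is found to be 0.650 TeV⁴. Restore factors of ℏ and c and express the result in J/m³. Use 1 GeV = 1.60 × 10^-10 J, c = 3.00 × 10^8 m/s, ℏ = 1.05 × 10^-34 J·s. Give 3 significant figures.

1.36 × 10^49 J/m³

[E]/[L]³ = [E]⁴/(ℏc)³; restore (ℏc)⁻³.
1 GeV⁴ → 1/(ℏc)³ × (1 GeV in J)⁴ = 2.10 × 10^37 J/m³.
Convert the energy scale: 0.650 TeV⁴ = 6.50 × 10^11 GeV⁴.
Result: 6.50 × 10^11 × 2.10 × 10^37 = 1.36 × 10^49 J/m³.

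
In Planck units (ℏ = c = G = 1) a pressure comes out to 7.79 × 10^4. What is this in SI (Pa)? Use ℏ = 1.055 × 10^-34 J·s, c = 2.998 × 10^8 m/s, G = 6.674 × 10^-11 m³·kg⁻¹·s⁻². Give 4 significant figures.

3.609 × 10^118 Pa

One Planck pressure: p_P = c⁷/(ℏG²) = 4.632 × 10^113 Pa.
7.79 × 10^4 × 4.632 × 10^113 Pa = 3.609 × 10^118 Pa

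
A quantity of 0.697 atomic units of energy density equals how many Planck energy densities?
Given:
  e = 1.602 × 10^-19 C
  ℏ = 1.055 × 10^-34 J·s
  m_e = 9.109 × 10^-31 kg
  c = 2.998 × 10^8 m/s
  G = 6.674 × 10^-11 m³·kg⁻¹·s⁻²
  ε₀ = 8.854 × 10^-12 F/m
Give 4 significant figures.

4.407 × 10^-101

atomic unit of energy density: u_au = E_h/a₀³ = m_e⁴e¹⁰/((4πε₀)⁵ℏ⁸) = 2.929 × 10^13 J/m³
Planck energy density: u_P = c⁷/(ℏG²) = 4.632 × 10^113 J/m³
0.697 × 2.929 × 10^13 / 4.632 × 10^113 = 4.407 × 10^-101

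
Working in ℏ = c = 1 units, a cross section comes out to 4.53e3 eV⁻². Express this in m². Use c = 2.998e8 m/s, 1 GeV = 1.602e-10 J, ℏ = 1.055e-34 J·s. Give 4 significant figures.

1.766e-10 m²

Area is [L]² = [E]⁻²·(ℏc)²; restore (ℏc)².
1 GeV⁻² → (ℏc)² × (1 GeV in J)⁻² = 3.898e-32 m².
Convert the energy scale: 4.53e3 eV⁻² = 4.53e21 GeV⁻².
Result: 4.53e21 × 3.898e-32 = 1.766e-10 m².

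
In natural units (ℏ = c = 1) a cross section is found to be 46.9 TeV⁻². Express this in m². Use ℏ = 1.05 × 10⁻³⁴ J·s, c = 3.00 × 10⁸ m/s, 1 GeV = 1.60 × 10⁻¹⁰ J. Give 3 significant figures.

1.82 × 10⁻³⁶ m²

Area is [L]² = [E]⁻²·(ℏc)²; restore (ℏc)².
1 GeV⁻² → (ℏc)² × (1 GeV in J)⁻² = 3.88 × 10⁻³² m².
Convert the energy scale: 46.9 TeV⁻² = 4.69 × 10⁻⁵ GeV⁻².
Result: 4.69 × 10⁻⁵ × 3.88 × 10⁻³² = 1.82 × 10⁻³⁶ m².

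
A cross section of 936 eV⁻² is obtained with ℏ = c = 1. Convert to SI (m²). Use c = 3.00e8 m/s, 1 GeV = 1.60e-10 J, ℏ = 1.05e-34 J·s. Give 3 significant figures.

Area is [L]² = [E]⁻²·(ℏc)²; restore (ℏc)².
1 GeV⁻² → (ℏc)² × (1 GeV in J)⁻² = 3.88e-32 m².
Convert the energy scale: 936 eV⁻² = 9.36e20 GeV⁻².
Result: 9.36e20 × 3.88e-32 = 3.63e-11 m².

3.63e-11 m²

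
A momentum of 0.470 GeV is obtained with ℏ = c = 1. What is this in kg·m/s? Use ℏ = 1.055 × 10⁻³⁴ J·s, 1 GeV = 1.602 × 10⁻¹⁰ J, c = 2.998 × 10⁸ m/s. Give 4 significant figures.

Momentum is [E]/c; divide by c.
1 GeV → 1/c × (1 GeV in J) = 5.344 × 10⁻¹⁹ kg·m/s.
Result: 0.470 × 5.344 × 10⁻¹⁹ = 2.511 × 10⁻¹⁹ kg·m/s.

2.511 × 10⁻¹⁹ kg·m/s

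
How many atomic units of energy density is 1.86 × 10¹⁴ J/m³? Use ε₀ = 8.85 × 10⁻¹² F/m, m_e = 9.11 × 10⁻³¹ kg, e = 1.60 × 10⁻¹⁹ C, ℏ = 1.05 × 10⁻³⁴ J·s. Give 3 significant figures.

atomic unit of energy density: u_au = E_h/a₀³ = m_e⁴e¹⁰/((4πε₀)⁵ℏ⁸) = 3.01 × 10¹³ J/m³.
1.86 × 10¹⁴ / 3.01 × 10¹³ = 6.17

6.17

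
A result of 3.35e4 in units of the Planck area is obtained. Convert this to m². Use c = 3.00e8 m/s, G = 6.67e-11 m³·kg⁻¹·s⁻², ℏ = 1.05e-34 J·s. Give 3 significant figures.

8.69e-66 m²

One Planck area: A_P = ℏG/c³ = 2.59e-70 m².
3.35e4 × 2.59e-70 m² = 8.69e-66 m²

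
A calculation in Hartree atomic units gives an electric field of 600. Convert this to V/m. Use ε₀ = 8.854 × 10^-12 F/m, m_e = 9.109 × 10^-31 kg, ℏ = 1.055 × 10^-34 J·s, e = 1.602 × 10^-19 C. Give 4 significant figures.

3.079 × 10^14 V/m

One atomic unit of electric field: E_au = E_h/(e a₀) = m_e²e⁵/((4πε₀)³ℏ⁴) = 5.131 × 10^11 V/m.
600 × 5.131 × 10^11 V/m = 3.079 × 10^14 V/m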